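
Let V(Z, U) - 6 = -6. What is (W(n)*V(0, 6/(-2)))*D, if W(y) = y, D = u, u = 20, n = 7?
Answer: 0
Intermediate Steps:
V(Z, U) = 0 (V(Z, U) = 6 - 6 = 0)
D = 20
(W(n)*V(0, 6/(-2)))*D = (7*0)*20 = 0*20 = 0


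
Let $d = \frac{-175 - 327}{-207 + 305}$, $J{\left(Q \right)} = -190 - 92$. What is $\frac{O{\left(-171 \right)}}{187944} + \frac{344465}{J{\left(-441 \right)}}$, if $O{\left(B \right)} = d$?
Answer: $- \frac{176237024379}{144278344} \approx -1221.5$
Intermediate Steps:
$J{\left(Q \right)} = -282$
$d = - \frac{251}{49}$ ($d = - \frac{502}{98} = \left(-502\right) \frac{1}{98} = - \frac{251}{49} \approx -5.1225$)
$O{\left(B \right)} = - \frac{251}{49}$
$\frac{O{\left(-171 \right)}}{187944} + \frac{344465}{J{\left(-441 \right)}} = - \frac{251}{49 \cdot 187944} + \frac{344465}{-282} = \left(- \frac{251}{49}\right) \frac{1}{187944} + 344465 \left(- \frac{1}{282}\right) = - \frac{251}{9209256} - \frac{344465}{282} = - \frac{176237024379}{144278344}$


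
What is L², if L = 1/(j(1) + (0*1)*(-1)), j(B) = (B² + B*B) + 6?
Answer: 1/64 ≈ 0.015625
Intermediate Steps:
j(B) = 6 + 2*B² (j(B) = (B² + B²) + 6 = 2*B² + 6 = 6 + 2*B²)
L = ⅛ (L = 1/((6 + 2*1²) + (0*1)*(-1)) = 1/((6 + 2*1) + 0*(-1)) = 1/((6 + 2) + 0) = 1/(8 + 0) = 1/8 = ⅛ ≈ 0.12500)
L² = (⅛)² = 1/64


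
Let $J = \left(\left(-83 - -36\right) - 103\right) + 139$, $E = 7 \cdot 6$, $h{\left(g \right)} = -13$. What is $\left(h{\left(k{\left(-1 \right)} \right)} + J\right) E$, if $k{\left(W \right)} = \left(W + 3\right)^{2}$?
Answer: $-1008$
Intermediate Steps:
$k{\left(W \right)} = \left(3 + W\right)^{2}$
$E = 42$
$J = -11$ ($J = \left(\left(-83 + 36\right) - 103\right) + 139 = \left(-47 - 103\right) + 139 = -150 + 139 = -11$)
$\left(h{\left(k{\left(-1 \right)} \right)} + J\right) E = \left(-13 - 11\right) 42 = \left(-24\right) 42 = -1008$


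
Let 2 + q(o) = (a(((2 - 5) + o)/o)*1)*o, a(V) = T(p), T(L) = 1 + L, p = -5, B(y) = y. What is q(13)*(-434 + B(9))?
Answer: 22950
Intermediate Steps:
a(V) = -4 (a(V) = 1 - 5 = -4)
q(o) = -2 - 4*o (q(o) = -2 + (-4*1)*o = -2 - 4*o)
q(13)*(-434 + B(9)) = (-2 - 4*13)*(-434 + 9) = (-2 - 52)*(-425) = -54*(-425) = 22950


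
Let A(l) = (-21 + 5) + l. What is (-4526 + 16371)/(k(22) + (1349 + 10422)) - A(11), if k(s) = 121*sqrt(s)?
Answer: 830599190/138234339 - 1433245*sqrt(22)/138234339 ≈ 5.9600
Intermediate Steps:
A(l) = -16 + l
(-4526 + 16371)/(k(22) + (1349 + 10422)) - A(11) = (-4526 + 16371)/(121*sqrt(22) + (1349 + 10422)) - (-16 + 11) = 11845/(121*sqrt(22) + 11771) - 1*(-5) = 11845/(11771 + 121*sqrt(22)) + 5 = 5 + 11845/(11771 + 121*sqrt(22))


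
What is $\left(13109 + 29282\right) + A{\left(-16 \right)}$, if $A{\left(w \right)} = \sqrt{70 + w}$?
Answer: $42391 + 3 \sqrt{6} \approx 42398.0$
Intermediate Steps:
$\left(13109 + 29282\right) + A{\left(-16 \right)} = \left(13109 + 29282\right) + \sqrt{70 - 16} = 42391 + \sqrt{54} = 42391 + 3 \sqrt{6}$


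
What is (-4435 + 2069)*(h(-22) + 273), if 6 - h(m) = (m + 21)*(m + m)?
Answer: -556010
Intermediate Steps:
h(m) = 6 - 2*m*(21 + m) (h(m) = 6 - (m + 21)*(m + m) = 6 - (21 + m)*2*m = 6 - 2*m*(21 + m))
(-4435 + 2069)*(h(-22) + 273) = (-4435 + 2069)*((6 - 42*(-22) - 2*(-22)**2) + 273) = -2366*((6 + 924 - 2*484) + 273) = -2366*((6 + 924 - 968) + 273) = -2366*(-38 + 273) = -2366*235 = -556010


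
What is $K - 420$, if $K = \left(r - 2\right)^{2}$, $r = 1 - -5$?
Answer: $-404$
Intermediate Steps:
$r = 6$ ($r = 1 + 5 = 6$)
$K = 16$ ($K = \left(6 - 2\right)^{2} = 4^{2} = 16$)
$K - 420 = 16 - 420 = -404$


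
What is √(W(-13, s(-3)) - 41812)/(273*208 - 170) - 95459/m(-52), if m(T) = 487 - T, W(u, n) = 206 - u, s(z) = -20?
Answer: -13637/77 + I*√41593/56614 ≈ -177.1 + 0.0036024*I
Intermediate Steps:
√(W(-13, s(-3)) - 41812)/(273*208 - 170) - 95459/m(-52) = √((206 - 1*(-13)) - 41812)/(273*208 - 170) - 95459/(487 - 1*(-52)) = √((206 + 13) - 41812)/(56784 - 170) - 95459/(487 + 52) = √(219 - 41812)/56614 - 95459/539 = √(-41593)*(1/56614) - 95459*1/539 = (I*√41593)*(1/56614) - 13637/77 = I*√41593/56614 - 13637/77 = -13637/77 + I*√41593/56614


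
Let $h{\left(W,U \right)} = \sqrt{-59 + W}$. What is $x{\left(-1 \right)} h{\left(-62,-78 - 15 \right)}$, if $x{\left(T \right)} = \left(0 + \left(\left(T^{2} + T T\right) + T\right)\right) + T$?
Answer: $0$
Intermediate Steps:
$x{\left(T \right)} = 2 T + 2 T^{2}$ ($x{\left(T \right)} = \left(0 + \left(\left(T^{2} + T^{2}\right) + T\right)\right) + T = \left(0 + \left(2 T^{2} + T\right)\right) + T = \left(0 + \left(T + 2 T^{2}\right)\right) + T = \left(T + 2 T^{2}\right) + T = 2 T + 2 T^{2}$)
$x{\left(-1 \right)} h{\left(-62,-78 - 15 \right)} = 2 \left(-1\right) \left(1 - 1\right) \sqrt{-59 - 62} = 2 \left(-1\right) 0 \sqrt{-121} = 0 \cdot 11 i = 0$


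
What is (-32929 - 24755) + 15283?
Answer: -42401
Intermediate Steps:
(-32929 - 24755) + 15283 = -57684 + 15283 = -42401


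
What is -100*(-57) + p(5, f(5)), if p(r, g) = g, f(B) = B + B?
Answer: 5710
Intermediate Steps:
f(B) = 2*B
-100*(-57) + p(5, f(5)) = -100*(-57) + 2*5 = 5700 + 10 = 5710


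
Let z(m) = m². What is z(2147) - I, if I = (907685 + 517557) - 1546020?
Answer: 4730387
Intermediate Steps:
I = -120778 (I = 1425242 - 1546020 = -120778)
z(2147) - I = 2147² - 1*(-120778) = 4609609 + 120778 = 4730387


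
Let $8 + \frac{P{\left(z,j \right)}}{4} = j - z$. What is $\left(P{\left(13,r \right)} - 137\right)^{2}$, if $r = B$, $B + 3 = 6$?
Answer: $43681$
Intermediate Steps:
$B = 3$ ($B = -3 + 6 = 3$)
$r = 3$
$P{\left(z,j \right)} = -32 - 4 z + 4 j$ ($P{\left(z,j \right)} = -32 + 4 \left(j - z\right) = -32 + \left(- 4 z + 4 j\right) = -32 - 4 z + 4 j$)
$\left(P{\left(13,r \right)} - 137\right)^{2} = \left(\left(-32 - 52 + 4 \cdot 3\right) - 137\right)^{2} = \left(\left(-32 - 52 + 12\right) - 137\right)^{2} = \left(-72 - 137\right)^{2} = \left(-209\right)^{2} = 43681$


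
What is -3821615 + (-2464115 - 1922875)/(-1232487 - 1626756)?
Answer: -3642307183485/953081 ≈ -3.8216e+6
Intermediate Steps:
-3821615 + (-2464115 - 1922875)/(-1232487 - 1626756) = -3821615 - 4386990/(-2859243) = -3821615 - 4386990*(-1/2859243) = -3821615 + 1462330/953081 = -3642307183485/953081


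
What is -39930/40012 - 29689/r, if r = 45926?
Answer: -377717681/229698889 ≈ -1.6444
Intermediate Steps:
-39930/40012 - 29689/r = -39930/40012 - 29689/45926 = -39930*1/40012 - 29689*1/45926 = -19965/20006 - 29689/45926 = -377717681/229698889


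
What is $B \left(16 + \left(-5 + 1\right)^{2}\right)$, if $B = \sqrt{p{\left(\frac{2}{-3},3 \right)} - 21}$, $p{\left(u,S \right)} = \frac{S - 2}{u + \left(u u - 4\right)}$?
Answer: $\frac{16 i \sqrt{30666}}{19} \approx 147.47 i$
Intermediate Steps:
$p{\left(u,S \right)} = \frac{-2 + S}{-4 + u + u^{2}}$ ($p{\left(u,S \right)} = \frac{-2 + S}{u + \left(u^{2} - 4\right)} = \frac{-2 + S}{u + \left(-4 + u^{2}\right)} = \frac{-2 + S}{-4 + u + u^{2}}$)
$B = \frac{i \sqrt{30666}}{38}$ ($B = \sqrt{\frac{-2 + 3}{-4 + \frac{2}{-3} + \left(\frac{2}{-3}\right)^{2}} - 21} = \sqrt{\frac{1}{-4 + 2 \left(- \frac{1}{3}\right) + \left(2 \left(- \frac{1}{3}\right)\right)^{2}} \cdot 1 - 21} = \sqrt{\frac{1}{-4 - \frac{2}{3} + \left(- \frac{2}{3}\right)^{2}} \cdot 1 - 21} = \sqrt{\frac{1}{-4 - \frac{2}{3} + \frac{4}{9}} \cdot 1 - 21} = \sqrt{\frac{1}{- \frac{38}{9}} \cdot 1 - 21} = \sqrt{\left(- \frac{9}{38}\right) 1 - 21} = \sqrt{- \frac{9}{38} - 21} = \sqrt{- \frac{807}{38}} = \frac{i \sqrt{30666}}{38} \approx 4.6083 i$)
$B \left(16 + \left(-5 + 1\right)^{2}\right) = \frac{i \sqrt{30666}}{38} \left(16 + \left(-5 + 1\right)^{2}\right) = \frac{i \sqrt{30666}}{38} \left(16 + \left(-4\right)^{2}\right) = \frac{i \sqrt{30666}}{38} \left(16 + 16\right) = \frac{i \sqrt{30666}}{38} \cdot 32 = \frac{16 i \sqrt{30666}}{19}$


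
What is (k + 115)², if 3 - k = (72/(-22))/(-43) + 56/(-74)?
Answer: 4314053620900/306285001 ≈ 14085.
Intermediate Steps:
k = 64415/17501 (k = 3 - ((72/(-22))/(-43) + 56/(-74)) = 3 - ((72*(-1/22))*(-1/43) + 56*(-1/74)) = 3 - (-36/11*(-1/43) - 28/37) = 3 - (36/473 - 28/37) = 3 - 1*(-11912/17501) = 3 + 11912/17501 = 64415/17501 ≈ 3.6806)
(k + 115)² = (64415/17501 + 115)² = (2077030/17501)² = 4314053620900/306285001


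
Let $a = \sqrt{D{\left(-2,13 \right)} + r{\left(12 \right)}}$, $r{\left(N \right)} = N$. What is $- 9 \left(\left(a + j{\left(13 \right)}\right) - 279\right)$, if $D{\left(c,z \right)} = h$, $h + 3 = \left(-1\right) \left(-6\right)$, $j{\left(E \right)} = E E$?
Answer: $990 - 9 \sqrt{15} \approx 955.14$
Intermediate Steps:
$j{\left(E \right)} = E^{2}$
$h = 3$ ($h = -3 - -6 = -3 + 6 = 3$)
$D{\left(c,z \right)} = 3$
$a = \sqrt{15}$ ($a = \sqrt{3 + 12} = \sqrt{15} \approx 3.873$)
$- 9 \left(\left(a + j{\left(13 \right)}\right) - 279\right) = - 9 \left(\left(\sqrt{15} + 13^{2}\right) - 279\right) = - 9 \left(\left(\sqrt{15} + 169\right) - 279\right) = - 9 \left(\left(169 + \sqrt{15}\right) - 279\right) = - 9 \left(-110 + \sqrt{15}\right) = 990 - 9 \sqrt{15}$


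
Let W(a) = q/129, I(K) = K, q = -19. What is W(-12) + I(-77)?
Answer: -9952/129 ≈ -77.147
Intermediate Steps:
W(a) = -19/129
W(-12) + I(-77) = -19/129 - 77 = -9952/129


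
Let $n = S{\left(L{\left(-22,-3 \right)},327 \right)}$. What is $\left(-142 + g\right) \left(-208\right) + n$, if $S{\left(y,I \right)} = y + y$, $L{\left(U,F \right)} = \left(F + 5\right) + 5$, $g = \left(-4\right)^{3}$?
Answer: $42862$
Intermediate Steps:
$g = -64$
$L{\left(U,F \right)} = 10 + F$ ($L{\left(U,F \right)} = \left(5 + F\right) + 5 = 10 + F$)
$S{\left(y,I \right)} = 2 y$
$n = 14$ ($n = 2 \left(10 - 3\right) = 2 \cdot 7 = 14$)
$\left(-142 + g\right) \left(-208\right) + n = \left(-142 - 64\right) \left(-208\right) + 14 = \left(-206\right) \left(-208\right) + 14 = 42848 + 14 = 42862$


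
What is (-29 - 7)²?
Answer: 1296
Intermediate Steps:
(-29 - 7)² = (-36)² = 1296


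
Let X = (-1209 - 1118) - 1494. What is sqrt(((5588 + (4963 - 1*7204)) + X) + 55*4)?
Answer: I*sqrt(254) ≈ 15.937*I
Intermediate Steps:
X = -3821 (X = -2327 - 1494 = -3821)
sqrt(((5588 + (4963 - 1*7204)) + X) + 55*4) = sqrt(((5588 + (4963 - 1*7204)) - 3821) + 55*4) = sqrt(((5588 + (4963 - 7204)) - 3821) + 220) = sqrt(((5588 - 2241) - 3821) + 220) = sqrt((3347 - 3821) + 220) = sqrt(-474 + 220) = sqrt(-254) = I*sqrt(254)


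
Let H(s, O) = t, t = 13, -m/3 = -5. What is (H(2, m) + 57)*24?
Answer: 1680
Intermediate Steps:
m = 15 (m = -3*(-5) = 15)
H(s, O) = 13
(H(2, m) + 57)*24 = (13 + 57)*24 = 70*24 = 1680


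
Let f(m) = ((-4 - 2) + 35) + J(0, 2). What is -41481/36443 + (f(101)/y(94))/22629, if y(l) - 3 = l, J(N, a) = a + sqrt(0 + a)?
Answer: -8277291320/7272078069 + sqrt(2)/2195013 ≈ -1.1382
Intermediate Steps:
J(N, a) = a + sqrt(a)
y(l) = 3 + l
f(m) = 31 + sqrt(2) (f(m) = ((-4 - 2) + 35) + (2 + sqrt(2)) = (-6 + 35) + (2 + sqrt(2)) = 29 + (2 + sqrt(2)) = 31 + sqrt(2))
-41481/36443 + (f(101)/y(94))/22629 = -41481/36443 + ((31 + sqrt(2))/(3 + 94))/22629 = -41481*1/36443 + ((31 + sqrt(2))/97)*(1/22629) = -3771/3313 + ((31 + sqrt(2))*(1/97))*(1/22629) = -3771/3313 + (31/97 + sqrt(2)/97)*(1/22629) = -3771/3313 + (31/2195013 + sqrt(2)/2195013) = -8277291320/7272078069 + sqrt(2)/2195013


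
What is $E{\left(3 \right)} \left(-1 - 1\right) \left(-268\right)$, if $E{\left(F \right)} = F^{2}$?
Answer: $4824$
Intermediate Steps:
$E{\left(3 \right)} \left(-1 - 1\right) \left(-268\right) = 3^{2} \left(-1 - 1\right) \left(-268\right) = 9 \left(-2\right) \left(-268\right) = \left(-18\right) \left(-268\right) = 4824$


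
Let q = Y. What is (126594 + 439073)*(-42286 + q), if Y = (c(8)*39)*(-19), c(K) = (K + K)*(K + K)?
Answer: -131224561994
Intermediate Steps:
c(K) = 4*K² (c(K) = (2*K)*(2*K) = 4*K²)
Y = -189696 (Y = ((4*8²)*39)*(-19) = ((4*64)*39)*(-19) = (256*39)*(-19) = 9984*(-19) = -189696)
q = -189696
(126594 + 439073)*(-42286 + q) = (126594 + 439073)*(-42286 - 189696) = 565667*(-231982) = -131224561994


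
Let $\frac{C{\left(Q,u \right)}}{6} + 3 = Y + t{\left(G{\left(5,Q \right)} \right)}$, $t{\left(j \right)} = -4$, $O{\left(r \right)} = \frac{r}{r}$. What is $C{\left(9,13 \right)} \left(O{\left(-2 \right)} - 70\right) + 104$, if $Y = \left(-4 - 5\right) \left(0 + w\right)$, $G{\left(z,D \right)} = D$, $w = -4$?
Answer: $-11902$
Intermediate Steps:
$O{\left(r \right)} = 1$
$Y = 36$ ($Y = \left(-4 - 5\right) \left(0 - 4\right) = \left(-9\right) \left(-4\right) = 36$)
$C{\left(Q,u \right)} = 174$ ($C{\left(Q,u \right)} = -18 + 6 \left(36 - 4\right) = -18 + 6 \cdot 32 = -18 + 192 = 174$)
$C{\left(9,13 \right)} \left(O{\left(-2 \right)} - 70\right) + 104 = 174 \left(1 - 70\right) + 104 = 174 \left(-69\right) + 104 = -12006 + 104 = -11902$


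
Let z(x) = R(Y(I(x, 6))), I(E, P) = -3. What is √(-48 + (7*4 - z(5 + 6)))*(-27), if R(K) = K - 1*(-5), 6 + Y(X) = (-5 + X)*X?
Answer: -27*I*√43 ≈ -177.05*I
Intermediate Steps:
Y(X) = -6 + X*(-5 + X) (Y(X) = -6 + (-5 + X)*X = -6 + X*(-5 + X))
R(K) = 5 + K (R(K) = K + 5 = 5 + K)
z(x) = 23 (z(x) = 5 + (-6 + (-3)² - 5*(-3)) = 5 + (-6 + 9 + 15) = 5 + 18 = 23)
√(-48 + (7*4 - z(5 + 6)))*(-27) = √(-48 + (7*4 - 1*23))*(-27) = √(-48 + (28 - 23))*(-27) = √(-48 + 5)*(-27) = √(-43)*(-27) = (I*√43)*(-27) = -27*I*√43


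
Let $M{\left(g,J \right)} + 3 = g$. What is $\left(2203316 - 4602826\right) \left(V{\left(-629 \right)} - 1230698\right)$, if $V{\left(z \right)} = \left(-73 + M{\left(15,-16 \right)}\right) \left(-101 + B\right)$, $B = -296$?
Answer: $2894963224310$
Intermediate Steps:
$M{\left(g,J \right)} = -3 + g$
$V{\left(z \right)} = 24217$ ($V{\left(z \right)} = \left(-73 + \left(-3 + 15\right)\right) \left(-101 - 296\right) = \left(-73 + 12\right) \left(-397\right) = \left(-61\right) \left(-397\right) = 24217$)
$\left(2203316 - 4602826\right) \left(V{\left(-629 \right)} - 1230698\right) = \left(2203316 - 4602826\right) \left(24217 - 1230698\right) = \left(-2399510\right) \left(-1206481\right) = 2894963224310$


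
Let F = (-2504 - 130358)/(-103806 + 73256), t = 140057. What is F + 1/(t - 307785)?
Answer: 11142323493/2562045200 ≈ 4.3490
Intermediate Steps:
F = 66431/15275 (F = -132862/(-30550) = -132862*(-1/30550) = 66431/15275 ≈ 4.3490)
F + 1/(t - 307785) = 66431/15275 + 1/(140057 - 307785) = 66431/15275 + 1/(-167728) = 66431/15275 - 1/167728 = 11142323493/2562045200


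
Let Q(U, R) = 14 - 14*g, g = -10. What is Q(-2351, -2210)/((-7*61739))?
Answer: -22/61739 ≈ -0.00035634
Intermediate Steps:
Q(U, R) = 154 (Q(U, R) = 14 - 14*(-10) = 14 + 140 = 154)
Q(-2351, -2210)/((-7*61739)) = 154/((-7*61739)) = 154/(-432173) = 154*(-1/432173) = -22/61739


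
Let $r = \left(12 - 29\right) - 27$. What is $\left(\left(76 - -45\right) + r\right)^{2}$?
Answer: $5929$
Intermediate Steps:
$r = -44$ ($r = -17 - 27 = -44$)
$\left(\left(76 - -45\right) + r\right)^{2} = \left(\left(76 - -45\right) - 44\right)^{2} = \left(\left(76 + 45\right) - 44\right)^{2} = \left(121 - 44\right)^{2} = 77^{2} = 5929$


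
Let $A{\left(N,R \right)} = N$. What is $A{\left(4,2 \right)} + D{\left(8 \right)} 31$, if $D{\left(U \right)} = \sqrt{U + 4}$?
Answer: $4 + 62 \sqrt{3} \approx 111.39$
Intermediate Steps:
$D{\left(U \right)} = \sqrt{4 + U}$
$A{\left(4,2 \right)} + D{\left(8 \right)} 31 = 4 + \sqrt{4 + 8} \cdot 31 = 4 + \sqrt{12} \cdot 31 = 4 + 2 \sqrt{3} \cdot 31 = 4 + 62 \sqrt{3}$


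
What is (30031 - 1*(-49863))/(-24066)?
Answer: -39947/12033 ≈ -3.3198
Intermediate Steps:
(30031 - 1*(-49863))/(-24066) = (30031 + 49863)*(-1/24066) = 79894*(-1/24066) = -39947/12033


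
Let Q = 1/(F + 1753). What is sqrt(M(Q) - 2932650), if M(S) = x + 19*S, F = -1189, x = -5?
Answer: I*sqrt(233216453541)/282 ≈ 1712.5*I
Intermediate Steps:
Q = 1/564 (Q = 1/(-1189 + 1753) = 1/564 ≈ 0.0017731)
M(S) = -5 + 19*S
sqrt(M(Q) - 2932650) = sqrt((-5 + 19*(1/564)) - 2932650) = sqrt((-5 + 19/564) - 2932650) = sqrt(-2801/564 - 2932650) = sqrt(-1654017401/564) = I*sqrt(233216453541)/282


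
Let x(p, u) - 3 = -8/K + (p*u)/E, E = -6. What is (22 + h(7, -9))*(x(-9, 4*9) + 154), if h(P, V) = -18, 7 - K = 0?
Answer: 5876/7 ≈ 839.43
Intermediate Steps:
K = 7 (K = 7 - 1*0 = 7 + 0 = 7)
x(p, u) = 13/7 - p*u/6 (x(p, u) = 3 + (-8/7 + (p*u)/(-6)) = 3 + (-8*⅐ + (p*u)*(-⅙)) = 3 + (-8/7 - p*u/6) = 13/7 - p*u/6)
(22 + h(7, -9))*(x(-9, 4*9) + 154) = (22 - 18)*((13/7 - ⅙*(-9)*4*9) + 154) = 4*((13/7 - ⅙*(-9)*36) + 154) = 4*((13/7 + 54) + 154) = 4*(391/7 + 154) = 4*(1469/7) = 5876/7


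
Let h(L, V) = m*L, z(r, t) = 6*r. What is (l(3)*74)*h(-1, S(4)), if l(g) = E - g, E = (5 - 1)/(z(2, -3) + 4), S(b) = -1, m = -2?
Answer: -407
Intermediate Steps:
E = 1/4 (E = (5 - 1)/(6*2 + 4) = 4/(12 + 4) = 4/16 = 4*(1/16) = 1/4 ≈ 0.25000)
l(g) = 1/4 - g
h(L, V) = -2*L
(l(3)*74)*h(-1, S(4)) = ((1/4 - 1*3)*74)*(-2*(-1)) = ((1/4 - 3)*74)*2 = -11/4*74*2 = -407/2*2 = -407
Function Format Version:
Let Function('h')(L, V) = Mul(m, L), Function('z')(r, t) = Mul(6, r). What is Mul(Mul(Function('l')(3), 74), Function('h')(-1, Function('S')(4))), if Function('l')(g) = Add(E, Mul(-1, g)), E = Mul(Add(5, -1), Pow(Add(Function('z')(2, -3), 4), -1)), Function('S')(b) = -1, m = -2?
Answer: -407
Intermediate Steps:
E = Rational(1, 4) (E = Mul(Add(5, -1), Pow(Add(Mul(6, 2), 4), -1)) = Mul(4, Pow(Add(12, 4), -1)) = Mul(4, Pow(16, -1)) = Mul(4, Rational(1, 16)) = Rational(1, 4) ≈ 0.25000)
Function('l')(g) = Add(Rational(1, 4), Mul(-1, g))
Function('h')(L, V) = Mul(-2, L)
Mul(Mul(Function('l')(3), 74), Function('h')(-1, Function('S')(4))) = Mul(Mul(Add(Rational(1, 4), Mul(-1, 3)), 74), Mul(-2, -1)) = Mul(Mul(Add(Rational(1, 4), -3), 74), 2) = Mul(Mul(Rational(-11, 4), 74), 2) = Mul(Rational(-407, 2), 2) = -407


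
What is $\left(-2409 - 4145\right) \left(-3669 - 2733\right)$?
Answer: $41958708$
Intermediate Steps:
$\left(-2409 - 4145\right) \left(-3669 - 2733\right) = \left(-6554\right) \left(-6402\right) = 41958708$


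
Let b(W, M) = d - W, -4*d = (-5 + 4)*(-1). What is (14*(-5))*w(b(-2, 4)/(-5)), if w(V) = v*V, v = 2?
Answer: 49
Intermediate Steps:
d = -¼ (d = -(-5 + 4)*(-1)/4 = -(-1)*(-1)/4 = -¼*1 = -¼ ≈ -0.25000)
b(W, M) = -¼ - W
w(V) = 2*V
(14*(-5))*w(b(-2, 4)/(-5)) = (14*(-5))*(2*((-¼ - 1*(-2))/(-5))) = -140*(-¼ + 2)*(-⅕) = -140*(7/4)*(-⅕) = -140*(-7)/20 = -70*(-7/10) = 49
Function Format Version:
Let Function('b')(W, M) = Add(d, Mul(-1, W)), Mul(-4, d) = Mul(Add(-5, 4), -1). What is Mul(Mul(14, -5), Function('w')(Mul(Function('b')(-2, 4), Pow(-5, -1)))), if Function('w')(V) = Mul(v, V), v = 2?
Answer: 49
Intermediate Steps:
d = Rational(-1, 4) (d = Mul(Rational(-1, 4), Mul(Add(-5, 4), -1)) = Mul(Rational(-1, 4), Mul(-1, -1)) = Mul(Rational(-1, 4), 1) = Rational(-1, 4) ≈ -0.25000)
Function('b')(W, M) = Add(Rational(-1, 4), Mul(-1, W))
Function('w')(V) = Mul(2, V)
Mul(Mul(14, -5), Function('w')(Mul(Function('b')(-2, 4), Pow(-5, -1)))) = Mul(Mul(14, -5), Mul(2, Mul(Add(Rational(-1, 4), Mul(-1, -2)), Pow(-5, -1)))) = Mul(-70, Mul(2, Mul(Add(Rational(-1, 4), 2), Rational(-1, 5)))) = Mul(-70, Mul(2, Mul(Rational(7, 4), Rational(-1, 5)))) = Mul(-70, Mul(2, Rational(-7, 20))) = Mul(-70, Rational(-7, 10)) = 49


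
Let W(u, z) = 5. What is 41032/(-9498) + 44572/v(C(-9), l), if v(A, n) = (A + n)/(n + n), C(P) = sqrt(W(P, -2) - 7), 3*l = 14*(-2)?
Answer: 165942956636/1904349 + 3744048*I*sqrt(2)/401 ≈ 87139.0 + 13204.0*I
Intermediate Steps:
l = -28/3 (l = (14*(-2))/3 = (1/3)*(-28) = -28/3 ≈ -9.3333)
C(P) = I*sqrt(2) (C(P) = sqrt(5 - 7) = sqrt(-2) = I*sqrt(2))
v(A, n) = (A + n)/(2*n) (v(A, n) = (A + n)/((2*n)) = (A + n)*(1/(2*n)) = (A + n)/(2*n))
41032/(-9498) + 44572/v(C(-9), l) = 41032/(-9498) + 44572/(((I*sqrt(2) - 28/3)/(2*(-28/3)))) = 41032*(-1/9498) + 44572/(((1/2)*(-3/28)*(-28/3 + I*sqrt(2)))) = -20516/4749 + 44572/(1/2 - 3*I*sqrt(2)/56)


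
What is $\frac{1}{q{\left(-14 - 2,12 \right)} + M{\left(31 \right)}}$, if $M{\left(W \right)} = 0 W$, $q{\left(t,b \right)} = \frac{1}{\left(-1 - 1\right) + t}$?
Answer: $-18$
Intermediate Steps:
$q{\left(t,b \right)} = \frac{1}{-2 + t}$ ($q{\left(t,b \right)} = \frac{1}{\left(-1 - 1\right) + t} = \frac{1}{-2 + t}$)
$M{\left(W \right)} = 0$
$\frac{1}{q{\left(-14 - 2,12 \right)} + M{\left(31 \right)}} = \frac{1}{\frac{1}{-2 - 16} + 0} = \frac{1}{\frac{1}{-18} + 0} = \frac{1}{- \frac{1}{18} + 0} = \frac{1}{- \frac{1}{18}} = -18$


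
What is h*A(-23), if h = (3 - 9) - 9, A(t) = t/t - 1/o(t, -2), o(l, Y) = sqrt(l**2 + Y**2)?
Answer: -15 + 15*sqrt(533)/533 ≈ -14.350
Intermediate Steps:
o(l, Y) = sqrt(Y**2 + l**2)
A(t) = 1 - 1/sqrt(4 + t**2) (A(t) = t/t - 1/(sqrt((-2)**2 + t**2)) = 1 - 1/(sqrt(4 + t**2)) = 1 - 1/sqrt(4 + t**2))
h = -15 (h = -6 - 9 = -15)
h*A(-23) = -15*(1 - 1/sqrt(4 + (-23)**2)) = -15*(1 - 1/sqrt(4 + 529)) = -15*(1 - 1/sqrt(533)) = -15*(1 - sqrt(533)/533) = -15 + 15*sqrt(533)/533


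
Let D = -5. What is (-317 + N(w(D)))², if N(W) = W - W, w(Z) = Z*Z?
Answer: 100489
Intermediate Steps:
w(Z) = Z²
N(W) = 0
(-317 + N(w(D)))² = (-317 + 0)² = (-317)² = 100489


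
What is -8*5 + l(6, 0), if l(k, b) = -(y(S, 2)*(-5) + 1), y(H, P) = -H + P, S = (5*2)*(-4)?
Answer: 169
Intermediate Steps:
S = -40 (S = 10*(-4) = -40)
y(H, P) = P - H
l(k, b) = 209 (l(k, b) = -((2 - 1*(-40))*(-5) + 1) = -((2 + 40)*(-5) + 1) = -(42*(-5) + 1) = -(-210 + 1) = -1*(-209) = 209)
-8*5 + l(6, 0) = -8*5 + 209 = -40 + 209 = 169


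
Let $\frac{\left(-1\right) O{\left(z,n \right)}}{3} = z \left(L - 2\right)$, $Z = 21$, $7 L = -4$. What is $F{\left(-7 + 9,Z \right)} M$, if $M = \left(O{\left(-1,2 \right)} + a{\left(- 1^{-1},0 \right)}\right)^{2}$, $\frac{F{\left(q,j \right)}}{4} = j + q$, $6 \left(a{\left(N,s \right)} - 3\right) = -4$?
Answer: $\frac{1174748}{441} \approx 2663.8$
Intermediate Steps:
$L = - \frac{4}{7}$ ($L = \frac{1}{7} \left(-4\right) = - \frac{4}{7} \approx -0.57143$)
$a{\left(N,s \right)} = \frac{7}{3}$ ($a{\left(N,s \right)} = 3 + \frac{1}{6} \left(-4\right) = 3 - \frac{2}{3} = \frac{7}{3}$)
$O{\left(z,n \right)} = \frac{54 z}{7}$ ($O{\left(z,n \right)} = - 3 z \left(- \frac{4}{7} - 2\right) = - 3 z \left(- \frac{18}{7}\right) = - 3 \left(- \frac{18 z}{7}\right) = \frac{54 z}{7}$)
$F{\left(q,j \right)} = 4 j + 4 q$ ($F{\left(q,j \right)} = 4 \left(j + q\right) = 4 j + 4 q$)
$M = \frac{12769}{441}$ ($M = \left(\frac{54}{7} \left(-1\right) + \frac{7}{3}\right)^{2} = \left(- \frac{54}{7} + \frac{7}{3}\right)^{2} = \left(- \frac{113}{21}\right)^{2} = \frac{12769}{441} \approx 28.955$)
$F{\left(-7 + 9,Z \right)} M = \left(4 \cdot 21 + 4 \left(-7 + 9\right)\right) \frac{12769}{441} = \left(84 + 4 \cdot 2\right) \frac{12769}{441} = \left(84 + 8\right) \frac{12769}{441} = 92 \cdot \frac{12769}{441} = \frac{1174748}{441}$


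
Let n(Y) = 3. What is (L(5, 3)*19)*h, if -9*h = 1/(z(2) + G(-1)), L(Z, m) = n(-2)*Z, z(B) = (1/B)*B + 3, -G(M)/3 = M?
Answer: -95/21 ≈ -4.5238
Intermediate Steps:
G(M) = -3*M
z(B) = 4 (z(B) = B/B + 3 = 1 + 3 = 4)
L(Z, m) = 3*Z
h = -1/63 (h = -1/(9*(4 - 3*(-1))) = -1/(9*(4 + 3)) = -1/9/7 = -1/9*1/7 = -1/63 ≈ -0.015873)
(L(5, 3)*19)*h = ((3*5)*19)*(-1/63) = (15*19)*(-1/63) = 285*(-1/63) = -95/21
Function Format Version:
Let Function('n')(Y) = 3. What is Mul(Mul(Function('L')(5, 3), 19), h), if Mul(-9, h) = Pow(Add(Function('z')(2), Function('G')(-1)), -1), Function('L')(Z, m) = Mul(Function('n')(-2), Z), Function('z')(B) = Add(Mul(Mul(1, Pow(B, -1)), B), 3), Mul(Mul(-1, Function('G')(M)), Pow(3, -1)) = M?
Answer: Rational(-95, 21) ≈ -4.5238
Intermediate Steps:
Function('G')(M) = Mul(-3, M)
Function('z')(B) = 4 (Function('z')(B) = Add(Mul(Pow(B, -1), B), 3) = Add(1, 3) = 4)
Function('L')(Z, m) = Mul(3, Z)
h = Rational(-1, 63) (h = Mul(Rational(-1, 9), Pow(Add(4, Mul(-3, -1)), -1)) = Mul(Rational(-1, 9), Pow(Add(4, 3), -1)) = Mul(Rational(-1, 9), Pow(7, -1)) = Mul(Rational(-1, 9), Rational(1, 7)) = Rational(-1, 63) ≈ -0.015873)
Mul(Mul(Function('L')(5, 3), 19), h) = Mul(Mul(Mul(3, 5), 19), Rational(-1, 63)) = Mul(Mul(15, 19), Rational(-1, 63)) = Mul(285, Rational(-1, 63)) = Rational(-95, 21)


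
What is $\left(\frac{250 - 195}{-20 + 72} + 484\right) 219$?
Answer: $\frac{5523837}{52} \approx 1.0623 \cdot 10^{5}$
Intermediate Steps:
$\left(\frac{250 - 195}{-20 + 72} + 484\right) 219 = \left(\frac{55}{52} + 484\right) 219 = \frac{25223}{52} \cdot 219 = \frac{5523837}{52}$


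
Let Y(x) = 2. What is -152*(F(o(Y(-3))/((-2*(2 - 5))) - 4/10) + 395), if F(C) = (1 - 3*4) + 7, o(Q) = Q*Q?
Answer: -59432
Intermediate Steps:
o(Q) = Q²
F(C) = -4 (F(C) = (1 - 12) + 7 = -11 + 7 = -4)
-152*(F(o(Y(-3))/((-2*(2 - 5))) - 4/10) + 395) = -152*(-4 + 395) = -152*391 = -59432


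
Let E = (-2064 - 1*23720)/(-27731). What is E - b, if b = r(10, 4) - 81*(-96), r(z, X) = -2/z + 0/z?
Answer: -98002239/12605 ≈ -7774.9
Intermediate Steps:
r(z, X) = -2/z (r(z, X) = -2/z + 0 = -2/z)
b = 38879/5 (b = -2/10 - 81*(-96) = -2*⅒ + 7776 = -⅕ + 7776 = 38879/5 ≈ 7775.8)
E = 2344/2521 (E = (-2064 - 23720)*(-1/27731) = -25784*(-1/27731) = 2344/2521 ≈ 0.92979)
E - b = 2344/2521 - 1*38879/5 = 2344/2521 - 38879/5 = -98002239/12605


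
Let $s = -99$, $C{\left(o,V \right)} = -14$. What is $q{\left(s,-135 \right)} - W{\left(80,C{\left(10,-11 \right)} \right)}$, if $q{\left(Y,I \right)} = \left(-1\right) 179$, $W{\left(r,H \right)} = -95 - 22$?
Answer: $-62$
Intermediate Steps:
$W{\left(r,H \right)} = -117$
$q{\left(Y,I \right)} = -179$
$q{\left(s,-135 \right)} - W{\left(80,C{\left(10,-11 \right)} \right)} = -179 - -117 = -179 + 117 = -62$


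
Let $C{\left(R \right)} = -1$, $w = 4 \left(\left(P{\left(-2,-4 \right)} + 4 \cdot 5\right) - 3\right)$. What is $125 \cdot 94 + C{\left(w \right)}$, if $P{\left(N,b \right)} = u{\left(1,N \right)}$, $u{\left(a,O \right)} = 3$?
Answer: $11749$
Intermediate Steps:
$P{\left(N,b \right)} = 3$
$w = 80$ ($w = 4 \left(\left(3 + 4 \cdot 5\right) - 3\right) = 4 \left(\left(3 + 20\right) - 3\right) = 4 \left(23 - 3\right) = 4 \cdot 20 = 80$)
$125 \cdot 94 + C{\left(w \right)} = 125 \cdot 94 - 1 = 11750 - 1 = 11749$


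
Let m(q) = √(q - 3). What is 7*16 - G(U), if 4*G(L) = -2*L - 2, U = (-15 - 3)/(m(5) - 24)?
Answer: 64791/574 + 9*√2/574 ≈ 112.90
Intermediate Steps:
m(q) = √(-3 + q)
U = -18/(-24 + √2) (U = (-15 - 3)/(√(-3 + 5) - 24) = -18/(√2 - 24) = -18/(-24 + √2) ≈ 0.79696)
G(L) = -½ - L/2 (G(L) = (-2*L - 2)/4 = (-2 - 2*L)/4 = -½ - L/2)
7*16 - G(U) = 7*16 - (-½ - (216/287 + 9*√2/287)/2) = 112 - (-½ + (-108/287 - 9*√2/574)) = 112 - (-503/574 - 9*√2/574) = 112 + (503/574 + 9*√2/574) = 64791/574 + 9*√2/574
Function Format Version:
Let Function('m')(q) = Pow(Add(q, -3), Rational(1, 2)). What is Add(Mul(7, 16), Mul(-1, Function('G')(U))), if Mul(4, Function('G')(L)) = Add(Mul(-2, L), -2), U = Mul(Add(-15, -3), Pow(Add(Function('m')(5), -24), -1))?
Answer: Add(Rational(64791, 574), Mul(Rational(9, 574), Pow(2, Rational(1, 2)))) ≈ 112.90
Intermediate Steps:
Function('m')(q) = Pow(Add(-3, q), Rational(1, 2))
U = Mul(-18, Pow(Add(-24, Pow(2, Rational(1, 2))), -1)) (U = Mul(Add(-15, -3), Pow(Add(Pow(Add(-3, 5), Rational(1, 2)), -24), -1)) = Mul(-18, Pow(Add(Pow(2, Rational(1, 2)), -24), -1)) = Mul(-18, Pow(Add(-24, Pow(2, Rational(1, 2))), -1)) ≈ 0.79696)
Function('G')(L) = Add(Rational(-1, 2), Mul(Rational(-1, 2), L)) (Function('G')(L) = Mul(Rational(1, 4), Add(Mul(-2, L), -2)) = Mul(Rational(1, 4), Add(-2, Mul(-2, L))) = Add(Rational(-1, 2), Mul(Rational(-1, 2), L)))
Add(Mul(7, 16), Mul(-1, Function('G')(U))) = Add(Mul(7, 16), Mul(-1, Add(Rational(-1, 2), Mul(Rational(-1, 2), Add(Rational(216, 287), Mul(Rational(9, 287), Pow(2, Rational(1, 2)))))))) = Add(112, Mul(-1, Add(Rational(-1, 2), Add(Rational(-108, 287), Mul(Rational(-9, 574), Pow(2, Rational(1, 2))))))) = Add(112, Mul(-1, Add(Rational(-503, 574), Mul(Rational(-9, 574), Pow(2, Rational(1, 2)))))) = Add(112, Add(Rational(503, 574), Mul(Rational(9, 574), Pow(2, Rational(1, 2))))) = Add(Rational(64791, 574), Mul(Rational(9, 574), Pow(2, Rational(1, 2))))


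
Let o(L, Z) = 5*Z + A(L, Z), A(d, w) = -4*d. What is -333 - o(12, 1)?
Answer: -290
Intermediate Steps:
o(L, Z) = -4*L + 5*Z (o(L, Z) = 5*Z - 4*L = -4*L + 5*Z)
-333 - o(12, 1) = -333 - (-4*12 + 5*1) = -333 - (-48 + 5) = -333 - 1*(-43) = -333 + 43 = -290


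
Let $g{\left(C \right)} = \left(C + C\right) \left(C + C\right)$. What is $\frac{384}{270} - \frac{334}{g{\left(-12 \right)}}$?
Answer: $\frac{1213}{1440} \approx 0.84236$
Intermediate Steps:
$g{\left(C \right)} = 4 C^{2}$ ($g{\left(C \right)} = 2 C 2 C = 4 C^{2}$)
$\frac{384}{270} - \frac{334}{g{\left(-12 \right)}} = \frac{384}{270} - \frac{334}{4 \left(-12\right)^{2}} = 384 \cdot \frac{1}{270} - \frac{334}{4 \cdot 144} = \frac{64}{45} - \frac{334}{576} = \frac{64}{45} - \frac{167}{288} = \frac{1213}{1440}$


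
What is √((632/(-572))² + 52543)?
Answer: √1074476771/143 ≈ 229.23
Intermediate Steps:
√((632/(-572))² + 52543) = √((632*(-1/572))² + 52543) = √((-158/143)² + 52543) = √(24964/20449 + 52543) = √(1074476771/20449) = √1074476771/143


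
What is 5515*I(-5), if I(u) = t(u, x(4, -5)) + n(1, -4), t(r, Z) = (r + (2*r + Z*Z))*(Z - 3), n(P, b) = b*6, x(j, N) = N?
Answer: -573560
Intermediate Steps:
n(P, b) = 6*b
t(r, Z) = (-3 + Z)*(Z**2 + 3*r) (t(r, Z) = (r + (2*r + Z**2))*(-3 + Z) = (r + (Z**2 + 2*r))*(-3 + Z) = (Z**2 + 3*r)*(-3 + Z) = (-3 + Z)*(Z**2 + 3*r))
I(u) = -224 - 24*u (I(u) = ((-5)**3 - 9*u - 3*(-5)**2 + 3*(-5)*u) + 6*(-4) = (-125 - 9*u - 3*25 - 15*u) - 24 = (-125 - 9*u - 75 - 15*u) - 24 = (-200 - 24*u) - 24 = -224 - 24*u)
5515*I(-5) = 5515*(-224 - 24*(-5)) = 5515*(-224 + 120) = 5515*(-104) = -573560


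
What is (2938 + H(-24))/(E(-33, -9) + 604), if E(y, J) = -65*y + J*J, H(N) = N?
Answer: 1457/1415 ≈ 1.0297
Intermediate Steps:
E(y, J) = J² - 65*y (E(y, J) = -65*y + J² = J² - 65*y)
(2938 + H(-24))/(E(-33, -9) + 604) = (2938 - 24)/(((-9)² - 65*(-33)) + 604) = 2914/((81 + 2145) + 604) = 2914/(2226 + 604) = 2914/2830 = 2914*(1/2830) = 1457/1415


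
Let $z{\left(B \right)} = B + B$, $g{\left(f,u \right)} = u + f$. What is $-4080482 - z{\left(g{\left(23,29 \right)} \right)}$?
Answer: $-4080586$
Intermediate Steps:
$g{\left(f,u \right)} = f + u$
$z{\left(B \right)} = 2 B$
$-4080482 - z{\left(g{\left(23,29 \right)} \right)} = -4080482 - 2 \left(23 + 29\right) = -4080482 - 2 \cdot 52 = -4080482 - 104 = -4080586$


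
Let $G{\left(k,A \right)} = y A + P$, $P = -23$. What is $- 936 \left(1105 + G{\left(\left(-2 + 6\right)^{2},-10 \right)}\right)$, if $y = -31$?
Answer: $-1302912$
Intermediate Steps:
$G{\left(k,A \right)} = -23 - 31 A$ ($G{\left(k,A \right)} = - 31 A - 23 = -23 - 31 A$)
$- 936 \left(1105 + G{\left(\left(-2 + 6\right)^{2},-10 \right)}\right) = - 936 \left(1105 - -287\right) = - 936 \left(1105 + \left(-23 + 310\right)\right) = - 936 \left(1105 + 287\right) = \left(-936\right) 1392 = -1302912$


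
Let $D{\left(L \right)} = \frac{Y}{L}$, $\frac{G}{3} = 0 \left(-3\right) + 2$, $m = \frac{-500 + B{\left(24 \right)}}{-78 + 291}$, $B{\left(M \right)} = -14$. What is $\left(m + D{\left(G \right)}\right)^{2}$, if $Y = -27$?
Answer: $\frac{8673025}{181476} \approx 47.792$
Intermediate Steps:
$m = - \frac{514}{213}$ ($m = \frac{-500 - 14}{-78 + 291} = - \frac{514}{213} \approx -2.4131$)
$G = 6$ ($G = 3 \left(0 \left(-3\right) + 2\right) = 3 \left(0 + 2\right) = 3 \cdot 2 = 6$)
$D{\left(L \right)} = - \frac{27}{L}$
$\left(m + D{\left(G \right)}\right)^{2} = \left(- \frac{514}{213} - \frac{27}{6}\right)^{2} = \left(- \frac{514}{213} - \frac{9}{2}\right)^{2} = \left(- \frac{2945}{426}\right)^{2} = \frac{8673025}{181476}$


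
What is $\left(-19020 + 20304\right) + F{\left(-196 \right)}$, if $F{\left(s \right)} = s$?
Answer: $1088$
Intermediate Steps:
$\left(-19020 + 20304\right) + F{\left(-196 \right)} = \left(-19020 + 20304\right) - 196 = 1284 - 196 = 1088$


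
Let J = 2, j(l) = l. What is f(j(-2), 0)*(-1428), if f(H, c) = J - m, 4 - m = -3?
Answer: 7140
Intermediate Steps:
m = 7 (m = 4 - 1*(-3) = 4 + 3 = 7)
f(H, c) = -5 (f(H, c) = 2 - 1*7 = 2 - 7 = -5)
f(j(-2), 0)*(-1428) = -5*(-1428) = 7140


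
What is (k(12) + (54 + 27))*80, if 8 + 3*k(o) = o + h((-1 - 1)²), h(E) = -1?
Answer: 6560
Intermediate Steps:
k(o) = -3 + o/3 (k(o) = -8/3 + (o - 1)/3 = -8/3 + (-1 + o)/3 = -8/3 + (-⅓ + o/3) = -3 + o/3)
(k(12) + (54 + 27))*80 = ((-3 + (⅓)*12) + (54 + 27))*80 = ((-3 + 4) + 81)*80 = (1 + 81)*80 = 82*80 = 6560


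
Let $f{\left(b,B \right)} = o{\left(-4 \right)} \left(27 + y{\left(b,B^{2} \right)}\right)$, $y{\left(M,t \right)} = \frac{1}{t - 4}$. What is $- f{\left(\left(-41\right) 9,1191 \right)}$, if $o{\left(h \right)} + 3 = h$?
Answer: $\frac{268092160}{1418477} \approx 189.0$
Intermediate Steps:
$y{\left(M,t \right)} = \frac{1}{-4 + t}$
$o{\left(h \right)} = -3 + h$
$f{\left(b,B \right)} = -189 - \frac{7}{-4 + B^{2}}$ ($f{\left(b,B \right)} = \left(-3 - 4\right) \left(27 + \frac{1}{-4 + B^{2}}\right) = - 7 \left(27 + \frac{1}{-4 + B^{2}}\right) = -189 - \frac{7}{-4 + B^{2}}$)
$- f{\left(\left(-41\right) 9,1191 \right)} = - \frac{7 \left(107 - 27 \cdot 1191^{2}\right)}{-4 + 1191^{2}} = - \frac{7 \left(107 - 38298987\right)}{-4 + 1418481} = - \frac{7 \left(107 - 38298987\right)}{1418477} = - \frac{7 \left(-38298880\right)}{1418477} = \left(-1\right) \left(- \frac{268092160}{1418477}\right) = \frac{268092160}{1418477}$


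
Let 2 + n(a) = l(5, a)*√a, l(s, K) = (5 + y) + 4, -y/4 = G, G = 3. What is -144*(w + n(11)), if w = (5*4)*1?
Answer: -2592 + 432*√11 ≈ -1159.2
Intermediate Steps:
y = -12 (y = -4*3 = -12)
l(s, K) = -3 (l(s, K) = (5 - 12) + 4 = -7 + 4 = -3)
w = 20 (w = 20*1 = 20)
n(a) = -2 - 3*√a
-144*(w + n(11)) = -144*(20 + (-2 - 3*√11)) = -144*(18 - 3*√11) = -2592 + 432*√11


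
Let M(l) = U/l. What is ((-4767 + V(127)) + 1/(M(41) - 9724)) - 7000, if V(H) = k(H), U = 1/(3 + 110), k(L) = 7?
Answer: -529803186793/45051291 ≈ -11760.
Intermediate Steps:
U = 1/113 ≈ 0.0088496
V(H) = 7
M(l) = 1/(113*l)
((-4767 + V(127)) + 1/(M(41) - 9724)) - 7000 = ((-4767 + 7) + 1/((1/113)/41 - 9724)) - 7000 = (-4760 + 1/((1/113)*(1/41) - 9724)) - 7000 = (-4760 + 1/(1/4633 - 9724)) - 7000 = (-4760 + 1/(-45051291/4633)) - 7000 = (-4760 - 4633/45051291) - 7000 = -214444149793/45051291 - 7000 = -529803186793/45051291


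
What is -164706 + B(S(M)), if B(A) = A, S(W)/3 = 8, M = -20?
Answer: -164682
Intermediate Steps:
S(W) = 24 (S(W) = 3*8 = 24)
-164706 + B(S(M)) = -164706 + 24 = -164682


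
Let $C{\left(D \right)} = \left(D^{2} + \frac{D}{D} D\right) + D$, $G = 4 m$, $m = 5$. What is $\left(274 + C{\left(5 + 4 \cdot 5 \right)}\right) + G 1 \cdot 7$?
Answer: $1089$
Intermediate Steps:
$G = 20$ ($G = 4 \cdot 5 = 20$)
$C{\left(D \right)} = D^{2} + 2 D$ ($C{\left(D \right)} = \left(D^{2} + 1 D\right) + D = \left(D^{2} + D\right) + D = \left(D + D^{2}\right) + D = D^{2} + 2 D$)
$\left(274 + C{\left(5 + 4 \cdot 5 \right)}\right) + G 1 \cdot 7 = \left(274 + \left(5 + 4 \cdot 5\right) \left(2 + \left(5 + 4 \cdot 5\right)\right)\right) + 20 \cdot 1 \cdot 7 = \left(274 + \left(5 + 20\right) \left(2 + \left(5 + 20\right)\right)\right) + 20 \cdot 7 = \left(274 + 25 \left(2 + 25\right)\right) + 140 = \left(274 + 25 \cdot 27\right) + 140 = \left(274 + 675\right) + 140 = 949 + 140 = 1089$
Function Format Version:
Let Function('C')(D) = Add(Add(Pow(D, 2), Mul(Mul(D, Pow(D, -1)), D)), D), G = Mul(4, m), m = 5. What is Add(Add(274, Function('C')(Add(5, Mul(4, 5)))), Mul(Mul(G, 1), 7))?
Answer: 1089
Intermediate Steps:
G = 20 (G = Mul(4, 5) = 20)
Function('C')(D) = Add(Pow(D, 2), Mul(2, D)) (Function('C')(D) = Add(Add(Pow(D, 2), Mul(1, D)), D) = Add(Add(Pow(D, 2), D), D) = Add(Add(D, Pow(D, 2)), D) = Add(Pow(D, 2), Mul(2, D)))
Add(Add(274, Function('C')(Add(5, Mul(4, 5)))), Mul(Mul(G, 1), 7)) = Add(Add(274, Mul(Add(5, Mul(4, 5)), Add(2, Add(5, Mul(4, 5))))), Mul(Mul(20, 1), 7)) = Add(Add(274, Mul(Add(5, 20), Add(2, Add(5, 20)))), Mul(20, 7)) = Add(Add(274, Mul(25, Add(2, 25))), 140) = Add(Add(274, Mul(25, 27)), 140) = Add(Add(274, 675), 140) = Add(949, 140) = 1089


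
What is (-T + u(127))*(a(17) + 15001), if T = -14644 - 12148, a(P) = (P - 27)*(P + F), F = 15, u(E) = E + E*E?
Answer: 631987688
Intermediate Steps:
u(E) = E + E²
a(P) = (-27 + P)*(15 + P) (a(P) = (P - 27)*(P + 15) = (-27 + P)*(15 + P))
T = -26792
(-T + u(127))*(a(17) + 15001) = (-1*(-26792) + 127*(1 + 127))*((-405 + 17² - 12*17) + 15001) = (26792 + 127*128)*((-405 + 289 - 204) + 15001) = (26792 + 16256)*(-320 + 15001) = 43048*14681 = 631987688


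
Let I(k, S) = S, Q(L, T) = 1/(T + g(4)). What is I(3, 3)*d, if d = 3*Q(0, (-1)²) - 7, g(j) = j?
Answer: -96/5 ≈ -19.200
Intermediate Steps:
Q(L, T) = 1/(4 + T) (Q(L, T) = 1/(T + 4) = 1/(4 + T))
d = -32/5 (d = 3/(4 + (-1)²) - 7 = 3/(4 + 1) - 7 = 3/5 - 7 = 3*(⅕) - 7 = ⅗ - 7 = -32/5 ≈ -6.4000)
I(3, 3)*d = 3*(-32/5) = -96/5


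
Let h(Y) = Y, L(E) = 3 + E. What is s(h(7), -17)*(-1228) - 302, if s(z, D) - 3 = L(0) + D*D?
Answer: -362562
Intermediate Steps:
s(z, D) = 6 + D² (s(z, D) = 3 + ((3 + 0) + D*D) = 3 + (3 + D²) = 6 + D²)
s(h(7), -17)*(-1228) - 302 = (6 + (-17)²)*(-1228) - 302 = (6 + 289)*(-1228) - 302 = 295*(-1228) - 302 = -362260 - 302 = -362562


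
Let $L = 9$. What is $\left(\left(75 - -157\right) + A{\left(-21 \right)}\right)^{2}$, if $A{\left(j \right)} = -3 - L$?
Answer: $48400$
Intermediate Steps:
$A{\left(j \right)} = -12$ ($A{\left(j \right)} = -3 - 9 = -12$)
$\left(\left(75 - -157\right) + A{\left(-21 \right)}\right)^{2} = \left(\left(75 - -157\right) - 12\right)^{2} = \left(\left(75 + 157\right) - 12\right)^{2} = \left(232 - 12\right)^{2} = 220^{2} = 48400$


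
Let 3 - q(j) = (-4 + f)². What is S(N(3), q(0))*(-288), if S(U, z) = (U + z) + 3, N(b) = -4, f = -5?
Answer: 22752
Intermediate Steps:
q(j) = -78 (q(j) = 3 - (-4 - 5)² = 3 - 1*(-9)² = 3 - 1*81 = 3 - 81 = -78)
S(U, z) = 3 + U + z
S(N(3), q(0))*(-288) = (3 - 4 - 78)*(-288) = -79*(-288) = 22752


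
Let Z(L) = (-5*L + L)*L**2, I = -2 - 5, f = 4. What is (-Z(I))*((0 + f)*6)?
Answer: -32928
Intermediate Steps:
I = -7
Z(L) = -4*L**3 (Z(L) = (-4*L)*L**2 = -4*L**3)
(-Z(I))*((0 + f)*6) = (-(-4)*(-7)**3)*((0 + 4)*6) = (-(-4)*(-343))*(4*6) = -1*1372*24 = -1372*24 = -32928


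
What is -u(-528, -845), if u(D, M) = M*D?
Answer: -446160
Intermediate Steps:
u(D, M) = D*M
-u(-528, -845) = -(-528)*(-845) = -1*446160 = -446160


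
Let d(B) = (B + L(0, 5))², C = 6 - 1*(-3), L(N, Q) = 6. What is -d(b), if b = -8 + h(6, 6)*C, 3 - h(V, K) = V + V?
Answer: -6889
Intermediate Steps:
h(V, K) = 3 - 2*V (h(V, K) = 3 - (V + V) = 3 - 2*V)
C = 9 (C = 6 + 3 = 9)
b = -89 (b = -8 + (3 - 2*6)*9 = -8 + (3 - 12)*9 = -8 - 9*9 = -8 - 81 = -89)
d(B) = (6 + B)² (d(B) = (B + 6)² = (6 + B)²)
-d(b) = -(6 - 89)² = -1*(-83)² = -1*6889 = -6889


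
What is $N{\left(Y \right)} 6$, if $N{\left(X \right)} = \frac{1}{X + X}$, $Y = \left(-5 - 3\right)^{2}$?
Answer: $\frac{3}{64} \approx 0.046875$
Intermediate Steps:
$Y = 64$ ($Y = \left(-8\right)^{2} = 64$)
$N{\left(X \right)} = \frac{1}{2 X}$
$N{\left(Y \right)} 6 = \frac{1}{2 \cdot 64} \cdot 6 = \frac{1}{2} \cdot \frac{1}{64} \cdot 6 = \frac{1}{128} \cdot 6 = \frac{3}{64}$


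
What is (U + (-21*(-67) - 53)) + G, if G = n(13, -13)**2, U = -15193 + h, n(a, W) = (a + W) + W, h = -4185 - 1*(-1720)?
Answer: -16135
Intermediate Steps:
h = -2465 (h = -4185 + 1720 = -2465)
n(a, W) = a + 2*W (n(a, W) = (W + a) + W = a + 2*W)
U = -17658 (U = -15193 - 2465 = -17658)
G = 169 (G = (13 + 2*(-13))**2 = (13 - 26)**2 = (-13)**2 = 169)
(U + (-21*(-67) - 53)) + G = (-17658 + (-21*(-67) - 53)) + 169 = (-17658 + (1407 - 53)) + 169 = (-17658 + 1354) + 169 = -16304 + 169 = -16135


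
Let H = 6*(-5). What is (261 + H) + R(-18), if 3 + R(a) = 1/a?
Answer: 4103/18 ≈ 227.94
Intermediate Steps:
R(a) = -3 + 1/a
H = -30
(261 + H) + R(-18) = (261 - 30) + (-3 + 1/(-18)) = 231 + (-3 - 1/18) = 231 - 55/18 = 4103/18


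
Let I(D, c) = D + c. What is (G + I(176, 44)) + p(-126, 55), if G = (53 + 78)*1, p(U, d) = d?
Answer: 406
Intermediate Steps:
G = 131 (G = 131*1 = 131)
(G + I(176, 44)) + p(-126, 55) = (131 + (176 + 44)) + 55 = (131 + 220) + 55 = 351 + 55 = 406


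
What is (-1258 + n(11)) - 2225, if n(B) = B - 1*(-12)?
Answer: -3460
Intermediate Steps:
n(B) = 12 + B (n(B) = B + 12 = 12 + B)
(-1258 + n(11)) - 2225 = (-1258 + (12 + 11)) - 2225 = (-1258 + 23) - 2225 = -1235 - 2225 = -3460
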